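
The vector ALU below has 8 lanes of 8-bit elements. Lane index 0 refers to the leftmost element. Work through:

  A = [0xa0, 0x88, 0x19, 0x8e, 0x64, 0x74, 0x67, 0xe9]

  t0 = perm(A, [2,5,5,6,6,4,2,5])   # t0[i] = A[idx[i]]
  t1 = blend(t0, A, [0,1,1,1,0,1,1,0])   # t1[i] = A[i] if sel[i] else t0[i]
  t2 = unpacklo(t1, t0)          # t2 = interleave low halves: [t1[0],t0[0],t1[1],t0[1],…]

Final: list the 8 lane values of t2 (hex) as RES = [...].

t0 = [0x19, 0x74, 0x74, 0x67, 0x67, 0x64, 0x19, 0x74]
t1 = [0x19, 0x88, 0x19, 0x8e, 0x67, 0x74, 0x67, 0x74]
t2 = [0x19, 0x19, 0x88, 0x74, 0x19, 0x74, 0x8e, 0x67]

RES = [ 0x19  0x19  0x88  0x74  0x19  0x74  0x8e  0x67 ]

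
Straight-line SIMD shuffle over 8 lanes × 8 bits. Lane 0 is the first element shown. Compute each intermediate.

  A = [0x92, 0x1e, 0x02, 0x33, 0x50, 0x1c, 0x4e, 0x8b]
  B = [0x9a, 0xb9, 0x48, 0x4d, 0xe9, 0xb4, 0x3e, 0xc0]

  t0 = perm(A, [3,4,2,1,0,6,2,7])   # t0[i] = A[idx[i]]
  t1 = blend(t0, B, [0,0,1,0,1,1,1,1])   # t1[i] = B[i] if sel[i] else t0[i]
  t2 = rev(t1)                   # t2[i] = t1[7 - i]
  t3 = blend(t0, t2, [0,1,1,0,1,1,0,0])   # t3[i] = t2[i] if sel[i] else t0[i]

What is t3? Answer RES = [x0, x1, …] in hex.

t0 = [0x33, 0x50, 0x02, 0x1e, 0x92, 0x4e, 0x02, 0x8b]
t1 = [0x33, 0x50, 0x48, 0x1e, 0xe9, 0xb4, 0x3e, 0xc0]
t2 = [0xc0, 0x3e, 0xb4, 0xe9, 0x1e, 0x48, 0x50, 0x33]
t3 = [0x33, 0x3e, 0xb4, 0x1e, 0x1e, 0x48, 0x02, 0x8b]

RES = [0x33, 0x3e, 0xb4, 0x1e, 0x1e, 0x48, 0x02, 0x8b]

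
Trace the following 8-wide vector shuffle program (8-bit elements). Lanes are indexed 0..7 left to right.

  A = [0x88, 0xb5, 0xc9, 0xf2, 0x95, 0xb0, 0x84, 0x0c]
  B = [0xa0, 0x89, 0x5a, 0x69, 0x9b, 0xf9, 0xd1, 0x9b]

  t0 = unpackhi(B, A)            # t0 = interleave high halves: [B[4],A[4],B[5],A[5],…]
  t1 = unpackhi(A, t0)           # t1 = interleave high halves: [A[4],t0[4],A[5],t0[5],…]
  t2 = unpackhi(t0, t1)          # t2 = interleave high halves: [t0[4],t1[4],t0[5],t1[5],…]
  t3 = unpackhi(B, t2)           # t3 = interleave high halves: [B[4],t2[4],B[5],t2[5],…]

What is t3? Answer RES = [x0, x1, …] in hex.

→ t0 |9b|95|f9|b0|d1|84|9b|0c|
→ t1 |95|d1|b0|84|84|9b|0c|0c|
→ t2 |d1|84|84|9b|9b|0c|0c|0c|
→ t3 |9b|9b|f9|0c|d1|0c|9b|0c|

RES = [ 0x9b  0x9b  0xf9  0x0c  0xd1  0x0c  0x9b  0x0c ]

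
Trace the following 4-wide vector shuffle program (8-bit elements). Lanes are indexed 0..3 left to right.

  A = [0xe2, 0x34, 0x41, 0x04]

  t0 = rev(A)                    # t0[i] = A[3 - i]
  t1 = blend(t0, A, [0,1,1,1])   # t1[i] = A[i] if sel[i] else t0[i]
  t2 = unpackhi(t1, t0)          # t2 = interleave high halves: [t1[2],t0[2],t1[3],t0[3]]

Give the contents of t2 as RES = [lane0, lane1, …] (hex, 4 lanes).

  t0: 04 41 34 e2
  t1: 04 34 41 04
  t2: 41 34 04 e2

RES = [0x41, 0x34, 0x04, 0xe2]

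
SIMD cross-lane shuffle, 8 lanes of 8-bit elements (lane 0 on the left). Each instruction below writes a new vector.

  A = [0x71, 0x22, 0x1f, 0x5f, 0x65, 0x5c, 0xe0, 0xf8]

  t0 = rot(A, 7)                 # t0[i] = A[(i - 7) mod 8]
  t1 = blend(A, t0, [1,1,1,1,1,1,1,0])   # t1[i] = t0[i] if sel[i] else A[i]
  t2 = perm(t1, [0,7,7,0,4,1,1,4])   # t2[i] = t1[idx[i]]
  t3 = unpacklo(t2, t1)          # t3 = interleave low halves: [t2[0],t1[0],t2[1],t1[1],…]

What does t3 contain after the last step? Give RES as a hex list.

t0 = [0x22, 0x1f, 0x5f, 0x65, 0x5c, 0xe0, 0xf8, 0x71]
t1 = [0x22, 0x1f, 0x5f, 0x65, 0x5c, 0xe0, 0xf8, 0xf8]
t2 = [0x22, 0xf8, 0xf8, 0x22, 0x5c, 0x1f, 0x1f, 0x5c]
t3 = [0x22, 0x22, 0xf8, 0x1f, 0xf8, 0x5f, 0x22, 0x65]

RES = [ 0x22  0x22  0xf8  0x1f  0xf8  0x5f  0x22  0x65 ]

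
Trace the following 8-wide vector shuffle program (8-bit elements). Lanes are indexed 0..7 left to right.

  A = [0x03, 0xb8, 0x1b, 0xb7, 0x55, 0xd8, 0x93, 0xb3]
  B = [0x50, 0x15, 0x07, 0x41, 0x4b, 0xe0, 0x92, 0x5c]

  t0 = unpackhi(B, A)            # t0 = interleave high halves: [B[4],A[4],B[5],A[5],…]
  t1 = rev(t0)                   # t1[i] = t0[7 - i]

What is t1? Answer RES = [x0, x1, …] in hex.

→ t0 |4b|55|e0|d8|92|93|5c|b3|
→ t1 |b3|5c|93|92|d8|e0|55|4b|

RES = [0xb3, 0x5c, 0x93, 0x92, 0xd8, 0xe0, 0x55, 0x4b]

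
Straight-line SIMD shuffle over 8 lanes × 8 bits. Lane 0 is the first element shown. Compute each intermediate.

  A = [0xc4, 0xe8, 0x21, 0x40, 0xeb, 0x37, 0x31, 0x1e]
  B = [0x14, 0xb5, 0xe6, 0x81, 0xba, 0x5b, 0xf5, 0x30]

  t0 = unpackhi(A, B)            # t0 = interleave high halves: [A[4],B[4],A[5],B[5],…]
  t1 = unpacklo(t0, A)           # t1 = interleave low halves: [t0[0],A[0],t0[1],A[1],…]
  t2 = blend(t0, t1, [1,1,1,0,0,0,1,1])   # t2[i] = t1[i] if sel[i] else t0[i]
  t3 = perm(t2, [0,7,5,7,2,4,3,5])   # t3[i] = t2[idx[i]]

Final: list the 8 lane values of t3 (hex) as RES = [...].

  t0: eb ba 37 5b 31 f5 1e 30
  t1: eb c4 ba e8 37 21 5b 40
  t2: eb c4 ba 5b 31 f5 5b 40
  t3: eb 40 f5 40 ba 31 5b f5

RES = [0xeb, 0x40, 0xf5, 0x40, 0xba, 0x31, 0x5b, 0xf5]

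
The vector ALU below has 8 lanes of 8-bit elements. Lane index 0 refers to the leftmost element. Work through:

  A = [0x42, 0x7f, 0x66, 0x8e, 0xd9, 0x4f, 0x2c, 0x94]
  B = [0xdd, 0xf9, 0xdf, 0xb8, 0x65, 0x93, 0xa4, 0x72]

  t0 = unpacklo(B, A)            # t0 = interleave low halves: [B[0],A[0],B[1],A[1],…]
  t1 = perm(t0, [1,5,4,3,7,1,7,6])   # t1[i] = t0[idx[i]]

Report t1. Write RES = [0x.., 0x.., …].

RES = [ 0x42  0x66  0xdf  0x7f  0x8e  0x42  0x8e  0xb8 ]

→ t0 |dd|42|f9|7f|df|66|b8|8e|
→ t1 |42|66|df|7f|8e|42|8e|b8|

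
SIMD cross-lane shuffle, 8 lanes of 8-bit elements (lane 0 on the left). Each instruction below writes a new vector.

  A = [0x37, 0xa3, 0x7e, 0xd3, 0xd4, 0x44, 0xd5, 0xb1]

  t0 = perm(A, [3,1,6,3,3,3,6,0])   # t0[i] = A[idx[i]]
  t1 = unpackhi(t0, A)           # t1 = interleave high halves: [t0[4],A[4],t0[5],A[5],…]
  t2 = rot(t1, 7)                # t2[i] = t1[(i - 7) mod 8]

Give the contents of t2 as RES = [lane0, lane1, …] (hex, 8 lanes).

RES = [ 0xd4  0xd3  0x44  0xd5  0xd5  0x37  0xb1  0xd3 ]

t0 = [0xd3, 0xa3, 0xd5, 0xd3, 0xd3, 0xd3, 0xd5, 0x37]
t1 = [0xd3, 0xd4, 0xd3, 0x44, 0xd5, 0xd5, 0x37, 0xb1]
t2 = [0xd4, 0xd3, 0x44, 0xd5, 0xd5, 0x37, 0xb1, 0xd3]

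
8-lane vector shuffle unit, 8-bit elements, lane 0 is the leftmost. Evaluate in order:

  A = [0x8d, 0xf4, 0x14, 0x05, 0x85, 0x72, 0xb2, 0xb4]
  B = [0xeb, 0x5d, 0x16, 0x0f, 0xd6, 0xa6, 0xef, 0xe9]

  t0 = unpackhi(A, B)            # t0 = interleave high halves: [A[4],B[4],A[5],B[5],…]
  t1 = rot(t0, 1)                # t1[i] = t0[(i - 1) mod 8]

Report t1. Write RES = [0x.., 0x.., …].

RES = [ 0xe9  0x85  0xd6  0x72  0xa6  0xb2  0xef  0xb4 ]

→ t0 |85|d6|72|a6|b2|ef|b4|e9|
→ t1 |e9|85|d6|72|a6|b2|ef|b4|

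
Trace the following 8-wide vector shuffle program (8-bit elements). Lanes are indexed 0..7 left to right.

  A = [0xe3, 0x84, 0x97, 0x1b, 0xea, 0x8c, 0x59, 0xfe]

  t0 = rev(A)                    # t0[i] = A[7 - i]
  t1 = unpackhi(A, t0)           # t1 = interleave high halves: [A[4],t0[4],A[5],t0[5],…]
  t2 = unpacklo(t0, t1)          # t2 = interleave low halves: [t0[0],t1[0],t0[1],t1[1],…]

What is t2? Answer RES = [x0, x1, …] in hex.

t0 = [0xfe, 0x59, 0x8c, 0xea, 0x1b, 0x97, 0x84, 0xe3]
t1 = [0xea, 0x1b, 0x8c, 0x97, 0x59, 0x84, 0xfe, 0xe3]
t2 = [0xfe, 0xea, 0x59, 0x1b, 0x8c, 0x8c, 0xea, 0x97]

RES = [ 0xfe  0xea  0x59  0x1b  0x8c  0x8c  0xea  0x97 ]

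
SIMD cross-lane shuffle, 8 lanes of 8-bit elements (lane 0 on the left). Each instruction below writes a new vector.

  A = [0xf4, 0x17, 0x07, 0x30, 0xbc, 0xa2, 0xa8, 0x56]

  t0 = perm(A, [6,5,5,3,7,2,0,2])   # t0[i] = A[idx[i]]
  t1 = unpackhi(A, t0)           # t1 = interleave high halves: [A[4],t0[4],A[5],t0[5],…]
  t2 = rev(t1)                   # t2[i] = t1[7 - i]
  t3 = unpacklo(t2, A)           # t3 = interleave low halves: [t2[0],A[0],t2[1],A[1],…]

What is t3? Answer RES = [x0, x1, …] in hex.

  t0: a8 a2 a2 30 56 07 f4 07
  t1: bc 56 a2 07 a8 f4 56 07
  t2: 07 56 f4 a8 07 a2 56 bc
  t3: 07 f4 56 17 f4 07 a8 30

RES = [ 0x07  0xf4  0x56  0x17  0xf4  0x07  0xa8  0x30 ]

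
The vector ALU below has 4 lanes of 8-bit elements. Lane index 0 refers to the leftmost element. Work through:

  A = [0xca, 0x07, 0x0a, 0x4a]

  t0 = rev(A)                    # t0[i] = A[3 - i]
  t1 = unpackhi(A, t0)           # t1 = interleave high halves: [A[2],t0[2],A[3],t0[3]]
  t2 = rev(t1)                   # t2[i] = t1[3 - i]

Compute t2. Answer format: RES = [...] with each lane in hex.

RES = [0xca, 0x4a, 0x07, 0x0a]

t0 = [0x4a, 0x0a, 0x07, 0xca]
t1 = [0x0a, 0x07, 0x4a, 0xca]
t2 = [0xca, 0x4a, 0x07, 0x0a]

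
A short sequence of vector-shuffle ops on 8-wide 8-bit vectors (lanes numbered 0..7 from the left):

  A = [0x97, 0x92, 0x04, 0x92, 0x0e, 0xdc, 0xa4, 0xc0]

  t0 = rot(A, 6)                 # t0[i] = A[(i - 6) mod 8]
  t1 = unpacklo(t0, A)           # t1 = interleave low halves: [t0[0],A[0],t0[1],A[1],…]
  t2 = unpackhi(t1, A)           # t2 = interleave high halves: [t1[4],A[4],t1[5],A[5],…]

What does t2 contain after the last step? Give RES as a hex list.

→ t0 |04|92|0e|dc|a4|c0|97|92|
→ t1 |04|97|92|92|0e|04|dc|92|
→ t2 |0e|0e|04|dc|dc|a4|92|c0|

RES = [0x0e, 0x0e, 0x04, 0xdc, 0xdc, 0xa4, 0x92, 0xc0]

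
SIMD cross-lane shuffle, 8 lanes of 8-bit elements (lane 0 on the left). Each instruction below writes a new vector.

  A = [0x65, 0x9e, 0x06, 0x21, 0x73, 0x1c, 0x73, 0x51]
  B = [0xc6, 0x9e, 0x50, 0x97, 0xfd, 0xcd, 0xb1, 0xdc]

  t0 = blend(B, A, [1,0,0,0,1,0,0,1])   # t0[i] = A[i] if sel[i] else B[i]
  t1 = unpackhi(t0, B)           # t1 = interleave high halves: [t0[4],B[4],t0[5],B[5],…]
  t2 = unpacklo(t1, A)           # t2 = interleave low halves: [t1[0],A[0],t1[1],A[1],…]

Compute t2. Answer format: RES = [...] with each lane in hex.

  t0: 65 9e 50 97 73 cd b1 51
  t1: 73 fd cd cd b1 b1 51 dc
  t2: 73 65 fd 9e cd 06 cd 21

RES = [0x73, 0x65, 0xfd, 0x9e, 0xcd, 0x06, 0xcd, 0x21]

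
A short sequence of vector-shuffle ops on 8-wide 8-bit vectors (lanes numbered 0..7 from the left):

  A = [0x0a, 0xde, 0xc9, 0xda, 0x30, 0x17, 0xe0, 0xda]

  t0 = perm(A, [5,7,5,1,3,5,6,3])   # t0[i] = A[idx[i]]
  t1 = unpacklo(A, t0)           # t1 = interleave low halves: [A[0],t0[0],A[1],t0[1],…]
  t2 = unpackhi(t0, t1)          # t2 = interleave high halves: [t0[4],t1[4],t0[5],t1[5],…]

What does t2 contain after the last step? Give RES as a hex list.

RES = [ 0xda  0xc9  0x17  0x17  0xe0  0xda  0xda  0xde ]

→ t0 |17|da|17|de|da|17|e0|da|
→ t1 |0a|17|de|da|c9|17|da|de|
→ t2 |da|c9|17|17|e0|da|da|de|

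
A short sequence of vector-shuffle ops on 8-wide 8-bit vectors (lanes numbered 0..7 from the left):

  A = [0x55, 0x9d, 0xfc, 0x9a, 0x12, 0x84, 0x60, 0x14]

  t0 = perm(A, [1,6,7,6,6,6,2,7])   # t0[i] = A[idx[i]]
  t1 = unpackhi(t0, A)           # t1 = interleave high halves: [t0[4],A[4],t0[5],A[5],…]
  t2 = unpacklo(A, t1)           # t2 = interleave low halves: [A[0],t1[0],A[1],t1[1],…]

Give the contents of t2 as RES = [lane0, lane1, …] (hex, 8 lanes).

RES = [0x55, 0x60, 0x9d, 0x12, 0xfc, 0x60, 0x9a, 0x84]

t0 = [0x9d, 0x60, 0x14, 0x60, 0x60, 0x60, 0xfc, 0x14]
t1 = [0x60, 0x12, 0x60, 0x84, 0xfc, 0x60, 0x14, 0x14]
t2 = [0x55, 0x60, 0x9d, 0x12, 0xfc, 0x60, 0x9a, 0x84]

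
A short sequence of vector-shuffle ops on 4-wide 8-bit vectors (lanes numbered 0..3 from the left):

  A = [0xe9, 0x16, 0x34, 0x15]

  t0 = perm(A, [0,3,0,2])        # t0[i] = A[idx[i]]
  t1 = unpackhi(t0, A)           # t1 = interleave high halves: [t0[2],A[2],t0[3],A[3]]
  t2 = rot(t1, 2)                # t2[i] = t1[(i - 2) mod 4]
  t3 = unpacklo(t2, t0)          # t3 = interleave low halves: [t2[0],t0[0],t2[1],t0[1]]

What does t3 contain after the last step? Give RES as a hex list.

  t0: e9 15 e9 34
  t1: e9 34 34 15
  t2: 34 15 e9 34
  t3: 34 e9 15 15

RES = [ 0x34  0xe9  0x15  0x15 ]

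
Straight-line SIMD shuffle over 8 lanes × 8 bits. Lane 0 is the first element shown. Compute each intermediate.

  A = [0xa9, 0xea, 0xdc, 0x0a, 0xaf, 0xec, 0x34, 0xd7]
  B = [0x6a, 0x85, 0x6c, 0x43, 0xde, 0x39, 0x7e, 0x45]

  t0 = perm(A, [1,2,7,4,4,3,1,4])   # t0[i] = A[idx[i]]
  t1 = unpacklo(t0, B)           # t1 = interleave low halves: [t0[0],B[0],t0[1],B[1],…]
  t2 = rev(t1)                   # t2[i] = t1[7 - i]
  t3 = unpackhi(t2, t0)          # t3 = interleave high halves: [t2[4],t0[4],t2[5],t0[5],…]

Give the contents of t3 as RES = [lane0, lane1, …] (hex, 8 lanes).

RES = [0x85, 0xaf, 0xdc, 0x0a, 0x6a, 0xea, 0xea, 0xaf]

t0 = [0xea, 0xdc, 0xd7, 0xaf, 0xaf, 0x0a, 0xea, 0xaf]
t1 = [0xea, 0x6a, 0xdc, 0x85, 0xd7, 0x6c, 0xaf, 0x43]
t2 = [0x43, 0xaf, 0x6c, 0xd7, 0x85, 0xdc, 0x6a, 0xea]
t3 = [0x85, 0xaf, 0xdc, 0x0a, 0x6a, 0xea, 0xea, 0xaf]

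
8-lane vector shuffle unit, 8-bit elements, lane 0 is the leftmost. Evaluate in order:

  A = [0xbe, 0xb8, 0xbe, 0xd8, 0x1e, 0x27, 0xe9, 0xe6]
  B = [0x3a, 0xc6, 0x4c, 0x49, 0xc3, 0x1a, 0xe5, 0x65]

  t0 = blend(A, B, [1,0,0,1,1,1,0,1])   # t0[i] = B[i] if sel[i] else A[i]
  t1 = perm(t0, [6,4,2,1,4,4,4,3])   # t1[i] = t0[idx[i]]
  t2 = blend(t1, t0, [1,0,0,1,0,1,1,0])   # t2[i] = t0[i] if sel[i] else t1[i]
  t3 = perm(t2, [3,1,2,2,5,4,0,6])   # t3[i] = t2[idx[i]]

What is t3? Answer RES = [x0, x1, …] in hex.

t0 = [0x3a, 0xb8, 0xbe, 0x49, 0xc3, 0x1a, 0xe9, 0x65]
t1 = [0xe9, 0xc3, 0xbe, 0xb8, 0xc3, 0xc3, 0xc3, 0x49]
t2 = [0x3a, 0xc3, 0xbe, 0x49, 0xc3, 0x1a, 0xe9, 0x49]
t3 = [0x49, 0xc3, 0xbe, 0xbe, 0x1a, 0xc3, 0x3a, 0xe9]

RES = [0x49, 0xc3, 0xbe, 0xbe, 0x1a, 0xc3, 0x3a, 0xe9]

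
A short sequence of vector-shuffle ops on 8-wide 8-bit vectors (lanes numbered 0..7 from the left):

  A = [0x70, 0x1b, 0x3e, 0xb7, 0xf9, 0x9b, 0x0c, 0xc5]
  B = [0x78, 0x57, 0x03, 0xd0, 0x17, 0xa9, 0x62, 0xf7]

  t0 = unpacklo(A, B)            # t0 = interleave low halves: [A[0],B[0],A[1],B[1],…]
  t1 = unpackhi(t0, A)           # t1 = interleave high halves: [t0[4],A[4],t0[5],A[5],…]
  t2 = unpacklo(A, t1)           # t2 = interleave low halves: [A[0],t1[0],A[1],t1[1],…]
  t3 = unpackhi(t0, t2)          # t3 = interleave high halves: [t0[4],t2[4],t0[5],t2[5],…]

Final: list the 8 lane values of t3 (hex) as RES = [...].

→ t0 |70|78|1b|57|3e|03|b7|d0|
→ t1 |3e|f9|03|9b|b7|0c|d0|c5|
→ t2 |70|3e|1b|f9|3e|03|b7|9b|
→ t3 |3e|3e|03|03|b7|b7|d0|9b|

RES = [0x3e, 0x3e, 0x03, 0x03, 0xb7, 0xb7, 0xd0, 0x9b]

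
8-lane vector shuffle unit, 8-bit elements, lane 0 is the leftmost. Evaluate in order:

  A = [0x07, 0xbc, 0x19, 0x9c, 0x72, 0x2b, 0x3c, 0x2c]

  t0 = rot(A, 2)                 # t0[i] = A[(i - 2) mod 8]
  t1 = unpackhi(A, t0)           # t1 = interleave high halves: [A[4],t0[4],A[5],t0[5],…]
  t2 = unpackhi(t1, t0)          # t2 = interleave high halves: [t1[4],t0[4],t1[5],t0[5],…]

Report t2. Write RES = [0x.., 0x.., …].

RES = [0x3c, 0x19, 0x72, 0x9c, 0x2c, 0x72, 0x2b, 0x2b]

t0 = [0x3c, 0x2c, 0x07, 0xbc, 0x19, 0x9c, 0x72, 0x2b]
t1 = [0x72, 0x19, 0x2b, 0x9c, 0x3c, 0x72, 0x2c, 0x2b]
t2 = [0x3c, 0x19, 0x72, 0x9c, 0x2c, 0x72, 0x2b, 0x2b]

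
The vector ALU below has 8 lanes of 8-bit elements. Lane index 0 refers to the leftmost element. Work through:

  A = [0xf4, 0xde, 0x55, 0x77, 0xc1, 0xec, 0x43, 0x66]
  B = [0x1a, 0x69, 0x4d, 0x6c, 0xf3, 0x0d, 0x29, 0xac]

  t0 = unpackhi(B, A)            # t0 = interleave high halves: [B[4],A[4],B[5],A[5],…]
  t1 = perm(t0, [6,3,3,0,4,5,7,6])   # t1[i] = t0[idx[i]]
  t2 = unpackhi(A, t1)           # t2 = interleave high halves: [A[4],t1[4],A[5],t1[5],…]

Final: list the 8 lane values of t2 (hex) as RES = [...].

RES = [ 0xc1  0x29  0xec  0x43  0x43  0x66  0x66  0xac ]

  t0: f3 c1 0d ec 29 43 ac 66
  t1: ac ec ec f3 29 43 66 ac
  t2: c1 29 ec 43 43 66 66 ac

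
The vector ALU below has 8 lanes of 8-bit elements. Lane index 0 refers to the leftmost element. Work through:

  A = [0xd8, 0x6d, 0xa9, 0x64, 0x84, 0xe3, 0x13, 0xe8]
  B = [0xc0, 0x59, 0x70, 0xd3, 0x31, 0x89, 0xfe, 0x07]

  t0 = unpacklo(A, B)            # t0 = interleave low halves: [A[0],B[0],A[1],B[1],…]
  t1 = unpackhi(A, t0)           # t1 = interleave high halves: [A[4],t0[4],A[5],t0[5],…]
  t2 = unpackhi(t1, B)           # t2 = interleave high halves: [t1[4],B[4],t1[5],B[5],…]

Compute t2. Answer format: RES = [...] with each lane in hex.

RES = [ 0x13  0x31  0x64  0x89  0xe8  0xfe  0xd3  0x07 ]

t0 = [0xd8, 0xc0, 0x6d, 0x59, 0xa9, 0x70, 0x64, 0xd3]
t1 = [0x84, 0xa9, 0xe3, 0x70, 0x13, 0x64, 0xe8, 0xd3]
t2 = [0x13, 0x31, 0x64, 0x89, 0xe8, 0xfe, 0xd3, 0x07]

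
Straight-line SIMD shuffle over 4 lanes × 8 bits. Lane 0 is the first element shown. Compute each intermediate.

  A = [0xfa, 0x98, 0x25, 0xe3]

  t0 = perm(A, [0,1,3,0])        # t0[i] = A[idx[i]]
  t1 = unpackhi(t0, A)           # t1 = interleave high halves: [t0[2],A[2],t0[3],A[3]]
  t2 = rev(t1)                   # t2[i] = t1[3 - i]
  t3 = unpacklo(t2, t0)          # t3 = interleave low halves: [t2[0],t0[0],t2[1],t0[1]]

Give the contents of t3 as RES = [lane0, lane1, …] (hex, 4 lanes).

  t0: fa 98 e3 fa
  t1: e3 25 fa e3
  t2: e3 fa 25 e3
  t3: e3 fa fa 98

RES = [ 0xe3  0xfa  0xfa  0x98 ]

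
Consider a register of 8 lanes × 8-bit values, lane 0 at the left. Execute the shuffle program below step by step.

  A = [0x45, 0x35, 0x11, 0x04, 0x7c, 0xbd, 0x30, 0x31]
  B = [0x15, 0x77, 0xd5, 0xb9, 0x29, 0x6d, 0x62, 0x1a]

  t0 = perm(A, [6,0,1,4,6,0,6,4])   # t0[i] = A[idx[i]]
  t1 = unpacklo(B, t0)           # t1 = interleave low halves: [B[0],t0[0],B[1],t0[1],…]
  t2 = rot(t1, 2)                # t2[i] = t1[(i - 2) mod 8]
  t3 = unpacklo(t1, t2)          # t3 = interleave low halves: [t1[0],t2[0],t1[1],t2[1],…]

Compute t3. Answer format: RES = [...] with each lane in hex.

t0 = [0x30, 0x45, 0x35, 0x7c, 0x30, 0x45, 0x30, 0x7c]
t1 = [0x15, 0x30, 0x77, 0x45, 0xd5, 0x35, 0xb9, 0x7c]
t2 = [0xb9, 0x7c, 0x15, 0x30, 0x77, 0x45, 0xd5, 0x35]
t3 = [0x15, 0xb9, 0x30, 0x7c, 0x77, 0x15, 0x45, 0x30]

RES = [ 0x15  0xb9  0x30  0x7c  0x77  0x15  0x45  0x30 ]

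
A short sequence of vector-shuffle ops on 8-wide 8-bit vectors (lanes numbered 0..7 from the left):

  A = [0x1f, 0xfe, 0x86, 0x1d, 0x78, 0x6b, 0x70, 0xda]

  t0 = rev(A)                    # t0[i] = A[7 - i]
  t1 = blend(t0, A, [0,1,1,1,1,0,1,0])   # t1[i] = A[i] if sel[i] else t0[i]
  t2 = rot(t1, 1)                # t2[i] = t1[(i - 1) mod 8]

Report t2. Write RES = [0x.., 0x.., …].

RES = [ 0x1f  0xda  0xfe  0x86  0x1d  0x78  0x86  0x70 ]

t0 = [0xda, 0x70, 0x6b, 0x78, 0x1d, 0x86, 0xfe, 0x1f]
t1 = [0xda, 0xfe, 0x86, 0x1d, 0x78, 0x86, 0x70, 0x1f]
t2 = [0x1f, 0xda, 0xfe, 0x86, 0x1d, 0x78, 0x86, 0x70]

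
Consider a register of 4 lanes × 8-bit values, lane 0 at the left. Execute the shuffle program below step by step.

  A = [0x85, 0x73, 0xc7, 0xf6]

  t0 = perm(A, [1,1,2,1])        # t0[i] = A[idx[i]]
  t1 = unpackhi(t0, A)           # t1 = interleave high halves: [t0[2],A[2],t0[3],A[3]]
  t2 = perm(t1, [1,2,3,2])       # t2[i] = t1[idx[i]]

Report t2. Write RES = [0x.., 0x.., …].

→ t0 |73|73|c7|73|
→ t1 |c7|c7|73|f6|
→ t2 |c7|73|f6|73|

RES = [0xc7, 0x73, 0xf6, 0x73]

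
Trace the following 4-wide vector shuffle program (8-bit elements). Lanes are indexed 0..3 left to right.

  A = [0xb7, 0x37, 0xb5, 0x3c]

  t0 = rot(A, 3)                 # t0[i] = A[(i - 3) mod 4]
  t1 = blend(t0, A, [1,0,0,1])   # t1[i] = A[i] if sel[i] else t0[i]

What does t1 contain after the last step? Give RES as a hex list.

→ t0 |37|b5|3c|b7|
→ t1 |b7|b5|3c|3c|

RES = [0xb7, 0xb5, 0x3c, 0x3c]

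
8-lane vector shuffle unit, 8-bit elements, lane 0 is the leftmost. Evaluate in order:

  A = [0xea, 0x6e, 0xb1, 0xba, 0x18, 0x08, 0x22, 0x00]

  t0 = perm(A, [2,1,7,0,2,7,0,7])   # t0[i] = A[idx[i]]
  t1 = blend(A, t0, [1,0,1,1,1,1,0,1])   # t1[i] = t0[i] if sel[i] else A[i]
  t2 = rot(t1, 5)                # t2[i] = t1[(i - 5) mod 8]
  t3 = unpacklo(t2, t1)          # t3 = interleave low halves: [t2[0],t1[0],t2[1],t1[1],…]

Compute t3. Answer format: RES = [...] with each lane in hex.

RES = [0xea, 0xb1, 0xb1, 0x6e, 0x00, 0x00, 0x22, 0xea]

t0 = [0xb1, 0x6e, 0x00, 0xea, 0xb1, 0x00, 0xea, 0x00]
t1 = [0xb1, 0x6e, 0x00, 0xea, 0xb1, 0x00, 0x22, 0x00]
t2 = [0xea, 0xb1, 0x00, 0x22, 0x00, 0xb1, 0x6e, 0x00]
t3 = [0xea, 0xb1, 0xb1, 0x6e, 0x00, 0x00, 0x22, 0xea]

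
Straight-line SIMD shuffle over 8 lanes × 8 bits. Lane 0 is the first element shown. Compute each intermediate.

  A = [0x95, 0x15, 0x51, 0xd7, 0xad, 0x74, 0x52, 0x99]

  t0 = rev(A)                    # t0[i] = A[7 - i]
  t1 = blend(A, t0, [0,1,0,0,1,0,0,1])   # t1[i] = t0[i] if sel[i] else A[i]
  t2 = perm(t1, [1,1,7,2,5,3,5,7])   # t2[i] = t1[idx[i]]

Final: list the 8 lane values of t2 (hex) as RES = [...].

RES = [ 0x52  0x52  0x95  0x51  0x74  0xd7  0x74  0x95 ]

t0 = [0x99, 0x52, 0x74, 0xad, 0xd7, 0x51, 0x15, 0x95]
t1 = [0x95, 0x52, 0x51, 0xd7, 0xd7, 0x74, 0x52, 0x95]
t2 = [0x52, 0x52, 0x95, 0x51, 0x74, 0xd7, 0x74, 0x95]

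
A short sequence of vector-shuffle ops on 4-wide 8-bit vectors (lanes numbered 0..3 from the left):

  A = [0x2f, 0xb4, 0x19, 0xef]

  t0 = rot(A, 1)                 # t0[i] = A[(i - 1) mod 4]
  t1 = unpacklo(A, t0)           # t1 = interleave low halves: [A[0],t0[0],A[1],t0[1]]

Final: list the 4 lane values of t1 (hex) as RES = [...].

RES = [ 0x2f  0xef  0xb4  0x2f ]

→ t0 |ef|2f|b4|19|
→ t1 |2f|ef|b4|2f|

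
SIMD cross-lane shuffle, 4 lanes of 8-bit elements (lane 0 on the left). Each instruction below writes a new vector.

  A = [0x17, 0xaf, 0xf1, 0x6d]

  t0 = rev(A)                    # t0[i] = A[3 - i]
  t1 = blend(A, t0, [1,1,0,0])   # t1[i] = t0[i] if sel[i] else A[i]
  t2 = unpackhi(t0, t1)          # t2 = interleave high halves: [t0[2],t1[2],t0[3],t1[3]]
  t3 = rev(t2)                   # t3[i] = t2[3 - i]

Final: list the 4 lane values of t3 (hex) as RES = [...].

RES = [0x6d, 0x17, 0xf1, 0xaf]

  t0: 6d f1 af 17
  t1: 6d f1 f1 6d
  t2: af f1 17 6d
  t3: 6d 17 f1 af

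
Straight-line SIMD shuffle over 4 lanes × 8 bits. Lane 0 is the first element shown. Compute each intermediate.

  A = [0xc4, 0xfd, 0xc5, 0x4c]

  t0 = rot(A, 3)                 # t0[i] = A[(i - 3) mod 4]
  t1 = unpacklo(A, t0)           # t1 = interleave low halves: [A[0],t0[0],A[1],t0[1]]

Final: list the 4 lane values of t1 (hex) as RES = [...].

RES = [ 0xc4  0xfd  0xfd  0xc5 ]

t0 = [0xfd, 0xc5, 0x4c, 0xc4]
t1 = [0xc4, 0xfd, 0xfd, 0xc5]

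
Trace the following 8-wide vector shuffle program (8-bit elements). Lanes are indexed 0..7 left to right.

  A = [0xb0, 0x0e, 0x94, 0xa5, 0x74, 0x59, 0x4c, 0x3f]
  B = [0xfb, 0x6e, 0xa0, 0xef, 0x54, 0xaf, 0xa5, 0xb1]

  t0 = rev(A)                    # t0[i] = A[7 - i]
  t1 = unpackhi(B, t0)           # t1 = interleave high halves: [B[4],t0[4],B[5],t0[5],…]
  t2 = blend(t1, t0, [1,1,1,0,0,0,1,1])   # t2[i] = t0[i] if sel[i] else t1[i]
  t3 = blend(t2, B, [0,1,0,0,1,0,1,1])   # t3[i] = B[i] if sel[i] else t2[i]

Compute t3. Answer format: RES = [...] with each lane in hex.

RES = [0x3f, 0x6e, 0x59, 0x94, 0x54, 0x0e, 0xa5, 0xb1]

→ t0 |3f|4c|59|74|a5|94|0e|b0|
→ t1 |54|a5|af|94|a5|0e|b1|b0|
→ t2 |3f|4c|59|94|a5|0e|0e|b0|
→ t3 |3f|6e|59|94|54|0e|a5|b1|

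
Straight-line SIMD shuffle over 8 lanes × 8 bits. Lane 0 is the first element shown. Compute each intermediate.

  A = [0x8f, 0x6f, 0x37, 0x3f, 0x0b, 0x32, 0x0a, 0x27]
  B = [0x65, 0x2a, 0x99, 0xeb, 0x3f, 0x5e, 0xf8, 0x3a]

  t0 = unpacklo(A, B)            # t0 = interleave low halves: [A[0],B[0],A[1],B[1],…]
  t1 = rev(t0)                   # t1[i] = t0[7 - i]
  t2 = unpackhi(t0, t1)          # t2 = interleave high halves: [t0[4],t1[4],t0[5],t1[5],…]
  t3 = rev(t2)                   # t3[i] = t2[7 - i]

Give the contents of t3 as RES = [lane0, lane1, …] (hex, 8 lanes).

  t0: 8f 65 6f 2a 37 99 3f eb
  t1: eb 3f 99 37 2a 6f 65 8f
  t2: 37 2a 99 6f 3f 65 eb 8f
  t3: 8f eb 65 3f 6f 99 2a 37

RES = [0x8f, 0xeb, 0x65, 0x3f, 0x6f, 0x99, 0x2a, 0x37]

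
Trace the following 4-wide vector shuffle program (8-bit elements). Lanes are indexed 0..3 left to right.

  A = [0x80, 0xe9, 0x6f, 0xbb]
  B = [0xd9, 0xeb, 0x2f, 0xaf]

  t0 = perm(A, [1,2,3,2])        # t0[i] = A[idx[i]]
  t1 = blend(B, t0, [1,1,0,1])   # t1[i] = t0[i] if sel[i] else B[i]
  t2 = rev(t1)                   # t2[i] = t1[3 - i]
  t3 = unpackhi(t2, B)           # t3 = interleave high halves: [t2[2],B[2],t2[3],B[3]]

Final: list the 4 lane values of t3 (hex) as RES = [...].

RES = [ 0x6f  0x2f  0xe9  0xaf ]

  t0: e9 6f bb 6f
  t1: e9 6f 2f 6f
  t2: 6f 2f 6f e9
  t3: 6f 2f e9 af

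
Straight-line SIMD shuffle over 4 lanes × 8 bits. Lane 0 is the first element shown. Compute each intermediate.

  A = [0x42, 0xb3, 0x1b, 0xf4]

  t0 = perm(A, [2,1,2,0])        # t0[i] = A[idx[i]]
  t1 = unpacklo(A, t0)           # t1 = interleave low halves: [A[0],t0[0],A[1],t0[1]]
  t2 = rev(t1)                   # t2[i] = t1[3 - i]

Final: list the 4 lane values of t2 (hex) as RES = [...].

→ t0 |1b|b3|1b|42|
→ t1 |42|1b|b3|b3|
→ t2 |b3|b3|1b|42|

RES = [ 0xb3  0xb3  0x1b  0x42 ]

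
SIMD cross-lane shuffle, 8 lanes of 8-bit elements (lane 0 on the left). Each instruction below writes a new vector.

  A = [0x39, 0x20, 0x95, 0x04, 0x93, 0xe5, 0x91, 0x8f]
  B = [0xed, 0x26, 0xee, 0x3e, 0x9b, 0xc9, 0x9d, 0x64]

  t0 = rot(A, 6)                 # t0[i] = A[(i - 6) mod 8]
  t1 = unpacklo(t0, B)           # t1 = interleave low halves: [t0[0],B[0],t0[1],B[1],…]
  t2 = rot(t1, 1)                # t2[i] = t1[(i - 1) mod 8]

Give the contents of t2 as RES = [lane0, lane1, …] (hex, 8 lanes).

RES = [ 0x3e  0x95  0xed  0x04  0x26  0x93  0xee  0xe5 ]

→ t0 |95|04|93|e5|91|8f|39|20|
→ t1 |95|ed|04|26|93|ee|e5|3e|
→ t2 |3e|95|ed|04|26|93|ee|e5|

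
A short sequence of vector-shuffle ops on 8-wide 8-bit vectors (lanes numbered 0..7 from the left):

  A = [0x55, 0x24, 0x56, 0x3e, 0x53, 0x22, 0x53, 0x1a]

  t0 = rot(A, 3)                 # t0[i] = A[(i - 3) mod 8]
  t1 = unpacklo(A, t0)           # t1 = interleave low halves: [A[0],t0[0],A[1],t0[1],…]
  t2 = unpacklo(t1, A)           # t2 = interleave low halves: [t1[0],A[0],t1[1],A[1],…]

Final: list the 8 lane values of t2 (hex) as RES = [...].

RES = [0x55, 0x55, 0x22, 0x24, 0x24, 0x56, 0x53, 0x3e]

→ t0 |22|53|1a|55|24|56|3e|53|
→ t1 |55|22|24|53|56|1a|3e|55|
→ t2 |55|55|22|24|24|56|53|3e|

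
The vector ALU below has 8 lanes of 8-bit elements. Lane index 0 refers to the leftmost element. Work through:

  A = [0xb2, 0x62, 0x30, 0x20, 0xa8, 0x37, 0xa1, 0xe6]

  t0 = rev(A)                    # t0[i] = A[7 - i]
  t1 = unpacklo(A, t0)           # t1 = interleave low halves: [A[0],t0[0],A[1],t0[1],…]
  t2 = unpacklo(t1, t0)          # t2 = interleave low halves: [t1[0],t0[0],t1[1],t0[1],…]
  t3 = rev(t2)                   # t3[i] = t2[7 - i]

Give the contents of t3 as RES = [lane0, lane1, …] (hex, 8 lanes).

t0 = [0xe6, 0xa1, 0x37, 0xa8, 0x20, 0x30, 0x62, 0xb2]
t1 = [0xb2, 0xe6, 0x62, 0xa1, 0x30, 0x37, 0x20, 0xa8]
t2 = [0xb2, 0xe6, 0xe6, 0xa1, 0x62, 0x37, 0xa1, 0xa8]
t3 = [0xa8, 0xa1, 0x37, 0x62, 0xa1, 0xe6, 0xe6, 0xb2]

RES = [ 0xa8  0xa1  0x37  0x62  0xa1  0xe6  0xe6  0xb2 ]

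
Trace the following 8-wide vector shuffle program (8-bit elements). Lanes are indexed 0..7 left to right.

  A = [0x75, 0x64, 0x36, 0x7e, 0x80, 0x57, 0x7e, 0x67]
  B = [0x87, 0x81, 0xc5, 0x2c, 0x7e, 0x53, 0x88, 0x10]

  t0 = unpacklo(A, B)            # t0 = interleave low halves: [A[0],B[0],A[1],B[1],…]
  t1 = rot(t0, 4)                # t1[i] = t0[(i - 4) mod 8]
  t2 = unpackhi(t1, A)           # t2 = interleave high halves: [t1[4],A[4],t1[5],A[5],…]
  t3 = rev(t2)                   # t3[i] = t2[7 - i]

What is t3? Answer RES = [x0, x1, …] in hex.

t0 = [0x75, 0x87, 0x64, 0x81, 0x36, 0xc5, 0x7e, 0x2c]
t1 = [0x36, 0xc5, 0x7e, 0x2c, 0x75, 0x87, 0x64, 0x81]
t2 = [0x75, 0x80, 0x87, 0x57, 0x64, 0x7e, 0x81, 0x67]
t3 = [0x67, 0x81, 0x7e, 0x64, 0x57, 0x87, 0x80, 0x75]

RES = [0x67, 0x81, 0x7e, 0x64, 0x57, 0x87, 0x80, 0x75]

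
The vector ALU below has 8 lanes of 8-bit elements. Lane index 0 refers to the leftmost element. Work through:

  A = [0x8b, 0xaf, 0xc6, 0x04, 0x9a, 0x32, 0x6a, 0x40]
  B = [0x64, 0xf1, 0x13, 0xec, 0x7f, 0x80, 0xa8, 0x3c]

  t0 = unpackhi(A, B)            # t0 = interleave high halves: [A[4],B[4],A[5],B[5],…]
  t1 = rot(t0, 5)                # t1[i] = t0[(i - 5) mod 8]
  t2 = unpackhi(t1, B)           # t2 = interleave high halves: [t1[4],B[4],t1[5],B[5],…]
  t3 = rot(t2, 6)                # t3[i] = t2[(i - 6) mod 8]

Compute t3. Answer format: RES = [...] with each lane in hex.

RES = [0x9a, 0x80, 0x7f, 0xa8, 0x32, 0x3c, 0x3c, 0x7f]

t0 = [0x9a, 0x7f, 0x32, 0x80, 0x6a, 0xa8, 0x40, 0x3c]
t1 = [0x80, 0x6a, 0xa8, 0x40, 0x3c, 0x9a, 0x7f, 0x32]
t2 = [0x3c, 0x7f, 0x9a, 0x80, 0x7f, 0xa8, 0x32, 0x3c]
t3 = [0x9a, 0x80, 0x7f, 0xa8, 0x32, 0x3c, 0x3c, 0x7f]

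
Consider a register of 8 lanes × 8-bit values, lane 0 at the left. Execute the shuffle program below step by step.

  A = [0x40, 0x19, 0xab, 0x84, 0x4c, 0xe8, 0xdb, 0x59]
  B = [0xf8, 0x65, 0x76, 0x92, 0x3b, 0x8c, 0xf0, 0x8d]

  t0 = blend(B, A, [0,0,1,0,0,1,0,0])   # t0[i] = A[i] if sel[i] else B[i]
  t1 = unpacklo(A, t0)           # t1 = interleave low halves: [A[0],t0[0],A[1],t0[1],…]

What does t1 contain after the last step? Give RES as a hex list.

RES = [ 0x40  0xf8  0x19  0x65  0xab  0xab  0x84  0x92 ]

→ t0 |f8|65|ab|92|3b|e8|f0|8d|
→ t1 |40|f8|19|65|ab|ab|84|92|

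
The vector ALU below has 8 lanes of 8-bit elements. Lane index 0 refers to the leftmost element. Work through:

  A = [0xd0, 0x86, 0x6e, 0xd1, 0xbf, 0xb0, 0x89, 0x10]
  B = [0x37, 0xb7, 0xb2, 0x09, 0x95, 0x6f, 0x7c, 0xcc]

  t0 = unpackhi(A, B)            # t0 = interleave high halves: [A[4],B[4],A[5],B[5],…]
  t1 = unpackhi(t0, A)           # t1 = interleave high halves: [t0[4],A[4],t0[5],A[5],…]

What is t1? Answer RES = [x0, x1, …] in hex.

RES = [0x89, 0xbf, 0x7c, 0xb0, 0x10, 0x89, 0xcc, 0x10]

  t0: bf 95 b0 6f 89 7c 10 cc
  t1: 89 bf 7c b0 10 89 cc 10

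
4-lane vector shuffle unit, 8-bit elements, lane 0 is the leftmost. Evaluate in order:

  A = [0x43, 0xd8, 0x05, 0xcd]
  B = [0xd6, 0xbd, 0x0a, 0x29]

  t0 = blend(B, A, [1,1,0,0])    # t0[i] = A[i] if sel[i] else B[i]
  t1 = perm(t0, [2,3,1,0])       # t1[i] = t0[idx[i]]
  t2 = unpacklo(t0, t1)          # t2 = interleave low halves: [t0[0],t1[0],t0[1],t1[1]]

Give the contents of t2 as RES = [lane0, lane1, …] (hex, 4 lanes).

RES = [0x43, 0x0a, 0xd8, 0x29]

t0 = [0x43, 0xd8, 0x0a, 0x29]
t1 = [0x0a, 0x29, 0xd8, 0x43]
t2 = [0x43, 0x0a, 0xd8, 0x29]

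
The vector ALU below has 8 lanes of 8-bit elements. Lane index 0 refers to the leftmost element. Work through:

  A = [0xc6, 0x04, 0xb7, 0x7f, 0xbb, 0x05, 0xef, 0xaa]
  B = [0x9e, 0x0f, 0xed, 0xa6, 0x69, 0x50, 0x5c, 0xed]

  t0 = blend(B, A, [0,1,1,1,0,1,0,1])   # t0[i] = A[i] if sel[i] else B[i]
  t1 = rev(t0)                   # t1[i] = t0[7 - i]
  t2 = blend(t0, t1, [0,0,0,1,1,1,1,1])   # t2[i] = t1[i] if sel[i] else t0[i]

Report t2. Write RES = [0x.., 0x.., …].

RES = [0x9e, 0x04, 0xb7, 0x69, 0x7f, 0xb7, 0x04, 0x9e]

  t0: 9e 04 b7 7f 69 05 5c aa
  t1: aa 5c 05 69 7f b7 04 9e
  t2: 9e 04 b7 69 7f b7 04 9e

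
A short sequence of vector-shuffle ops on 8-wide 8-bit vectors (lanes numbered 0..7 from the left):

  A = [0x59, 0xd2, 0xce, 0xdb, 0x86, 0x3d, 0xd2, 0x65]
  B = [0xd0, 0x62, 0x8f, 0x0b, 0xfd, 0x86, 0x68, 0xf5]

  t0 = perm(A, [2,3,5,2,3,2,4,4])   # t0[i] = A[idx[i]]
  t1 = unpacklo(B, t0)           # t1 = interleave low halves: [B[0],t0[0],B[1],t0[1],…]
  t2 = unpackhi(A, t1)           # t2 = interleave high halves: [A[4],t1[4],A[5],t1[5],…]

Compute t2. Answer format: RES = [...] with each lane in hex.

RES = [ 0x86  0x8f  0x3d  0x3d  0xd2  0x0b  0x65  0xce ]

→ t0 |ce|db|3d|ce|db|ce|86|86|
→ t1 |d0|ce|62|db|8f|3d|0b|ce|
→ t2 |86|8f|3d|3d|d2|0b|65|ce|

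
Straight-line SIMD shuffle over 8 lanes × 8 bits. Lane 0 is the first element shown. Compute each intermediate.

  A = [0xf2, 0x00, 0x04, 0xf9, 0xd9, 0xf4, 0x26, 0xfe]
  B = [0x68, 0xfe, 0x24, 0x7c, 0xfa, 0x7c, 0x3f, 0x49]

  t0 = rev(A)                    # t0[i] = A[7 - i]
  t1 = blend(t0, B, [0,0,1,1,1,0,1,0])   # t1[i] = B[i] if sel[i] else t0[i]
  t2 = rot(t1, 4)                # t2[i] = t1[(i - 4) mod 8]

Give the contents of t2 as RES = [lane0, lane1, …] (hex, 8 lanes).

RES = [0xfa, 0x04, 0x3f, 0xf2, 0xfe, 0x26, 0x24, 0x7c]

  t0: fe 26 f4 d9 f9 04 00 f2
  t1: fe 26 24 7c fa 04 3f f2
  t2: fa 04 3f f2 fe 26 24 7c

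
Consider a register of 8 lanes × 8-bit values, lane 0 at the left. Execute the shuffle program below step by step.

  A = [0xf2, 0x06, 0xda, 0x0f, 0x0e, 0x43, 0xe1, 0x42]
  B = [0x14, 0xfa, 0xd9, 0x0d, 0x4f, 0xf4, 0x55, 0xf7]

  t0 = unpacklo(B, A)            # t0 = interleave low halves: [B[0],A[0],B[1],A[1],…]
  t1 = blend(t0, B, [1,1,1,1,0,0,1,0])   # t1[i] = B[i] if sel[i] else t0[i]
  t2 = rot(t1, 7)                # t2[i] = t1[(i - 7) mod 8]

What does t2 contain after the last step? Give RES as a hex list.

RES = [0xfa, 0xd9, 0x0d, 0xd9, 0xda, 0x55, 0x0f, 0x14]

  t0: 14 f2 fa 06 d9 da 0d 0f
  t1: 14 fa d9 0d d9 da 55 0f
  t2: fa d9 0d d9 da 55 0f 14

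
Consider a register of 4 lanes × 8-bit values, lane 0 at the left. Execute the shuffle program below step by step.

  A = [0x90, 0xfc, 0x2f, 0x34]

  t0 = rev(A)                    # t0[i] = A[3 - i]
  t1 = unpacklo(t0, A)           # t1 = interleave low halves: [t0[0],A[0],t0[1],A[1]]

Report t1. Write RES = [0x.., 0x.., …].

t0 = [0x34, 0x2f, 0xfc, 0x90]
t1 = [0x34, 0x90, 0x2f, 0xfc]

RES = [0x34, 0x90, 0x2f, 0xfc]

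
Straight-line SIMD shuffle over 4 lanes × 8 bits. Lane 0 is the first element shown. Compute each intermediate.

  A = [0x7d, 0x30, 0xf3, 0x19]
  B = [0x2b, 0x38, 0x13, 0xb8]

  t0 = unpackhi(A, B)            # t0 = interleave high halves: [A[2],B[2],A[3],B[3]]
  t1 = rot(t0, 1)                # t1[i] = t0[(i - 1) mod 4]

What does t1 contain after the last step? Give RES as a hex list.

RES = [ 0xb8  0xf3  0x13  0x19 ]

  t0: f3 13 19 b8
  t1: b8 f3 13 19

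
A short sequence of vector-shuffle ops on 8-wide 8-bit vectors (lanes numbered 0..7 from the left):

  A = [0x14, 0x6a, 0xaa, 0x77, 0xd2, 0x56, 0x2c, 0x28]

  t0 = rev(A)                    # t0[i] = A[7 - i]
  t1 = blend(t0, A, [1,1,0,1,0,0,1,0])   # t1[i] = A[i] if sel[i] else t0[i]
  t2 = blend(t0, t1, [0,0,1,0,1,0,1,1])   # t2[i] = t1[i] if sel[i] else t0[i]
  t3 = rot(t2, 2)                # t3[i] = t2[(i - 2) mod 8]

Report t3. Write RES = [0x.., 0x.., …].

RES = [ 0x2c  0x14  0x28  0x2c  0x56  0xd2  0x77  0xaa ]

t0 = [0x28, 0x2c, 0x56, 0xd2, 0x77, 0xaa, 0x6a, 0x14]
t1 = [0x14, 0x6a, 0x56, 0x77, 0x77, 0xaa, 0x2c, 0x14]
t2 = [0x28, 0x2c, 0x56, 0xd2, 0x77, 0xaa, 0x2c, 0x14]
t3 = [0x2c, 0x14, 0x28, 0x2c, 0x56, 0xd2, 0x77, 0xaa]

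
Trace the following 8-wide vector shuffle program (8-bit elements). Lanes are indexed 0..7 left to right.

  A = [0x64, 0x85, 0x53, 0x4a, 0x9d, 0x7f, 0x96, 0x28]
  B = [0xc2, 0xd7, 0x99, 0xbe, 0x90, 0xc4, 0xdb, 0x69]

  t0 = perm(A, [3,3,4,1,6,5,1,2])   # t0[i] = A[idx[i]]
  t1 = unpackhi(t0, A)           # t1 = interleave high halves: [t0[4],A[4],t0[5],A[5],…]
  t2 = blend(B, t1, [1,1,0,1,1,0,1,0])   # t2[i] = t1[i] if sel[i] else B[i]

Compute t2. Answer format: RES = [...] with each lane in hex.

t0 = [0x4a, 0x4a, 0x9d, 0x85, 0x96, 0x7f, 0x85, 0x53]
t1 = [0x96, 0x9d, 0x7f, 0x7f, 0x85, 0x96, 0x53, 0x28]
t2 = [0x96, 0x9d, 0x99, 0x7f, 0x85, 0xc4, 0x53, 0x69]

RES = [ 0x96  0x9d  0x99  0x7f  0x85  0xc4  0x53  0x69 ]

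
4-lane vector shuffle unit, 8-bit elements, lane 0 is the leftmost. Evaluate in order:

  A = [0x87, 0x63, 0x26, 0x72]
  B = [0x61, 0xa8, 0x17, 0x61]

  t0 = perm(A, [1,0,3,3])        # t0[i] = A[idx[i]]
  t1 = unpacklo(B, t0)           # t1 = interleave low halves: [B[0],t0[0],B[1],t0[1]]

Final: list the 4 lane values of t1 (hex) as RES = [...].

  t0: 63 87 72 72
  t1: 61 63 a8 87

RES = [ 0x61  0x63  0xa8  0x87 ]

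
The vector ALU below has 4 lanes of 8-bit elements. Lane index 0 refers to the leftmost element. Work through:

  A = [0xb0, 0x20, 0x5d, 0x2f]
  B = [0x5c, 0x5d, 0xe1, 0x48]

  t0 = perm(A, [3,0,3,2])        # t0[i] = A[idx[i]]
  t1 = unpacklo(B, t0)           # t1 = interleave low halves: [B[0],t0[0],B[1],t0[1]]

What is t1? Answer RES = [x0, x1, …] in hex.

RES = [ 0x5c  0x2f  0x5d  0xb0 ]

t0 = [0x2f, 0xb0, 0x2f, 0x5d]
t1 = [0x5c, 0x2f, 0x5d, 0xb0]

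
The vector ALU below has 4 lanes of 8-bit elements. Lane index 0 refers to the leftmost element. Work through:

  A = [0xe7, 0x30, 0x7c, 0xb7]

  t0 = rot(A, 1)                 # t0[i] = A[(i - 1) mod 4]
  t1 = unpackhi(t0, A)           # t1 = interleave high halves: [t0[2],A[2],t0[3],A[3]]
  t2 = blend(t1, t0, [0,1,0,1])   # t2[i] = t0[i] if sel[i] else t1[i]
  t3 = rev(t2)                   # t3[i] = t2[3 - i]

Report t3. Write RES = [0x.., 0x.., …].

RES = [ 0x7c  0x7c  0xe7  0x30 ]

  t0: b7 e7 30 7c
  t1: 30 7c 7c b7
  t2: 30 e7 7c 7c
  t3: 7c 7c e7 30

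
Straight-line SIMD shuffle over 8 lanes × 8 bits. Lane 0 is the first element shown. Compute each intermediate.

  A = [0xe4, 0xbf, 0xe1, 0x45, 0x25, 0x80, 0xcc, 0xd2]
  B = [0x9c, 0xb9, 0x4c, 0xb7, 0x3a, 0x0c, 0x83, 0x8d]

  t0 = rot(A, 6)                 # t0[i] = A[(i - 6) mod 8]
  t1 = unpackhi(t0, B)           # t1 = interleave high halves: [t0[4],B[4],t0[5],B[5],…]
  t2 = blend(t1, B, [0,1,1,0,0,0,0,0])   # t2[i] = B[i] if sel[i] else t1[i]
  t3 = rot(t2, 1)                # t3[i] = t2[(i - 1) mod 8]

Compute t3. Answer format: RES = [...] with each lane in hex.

RES = [0x8d, 0xcc, 0xb9, 0x4c, 0x0c, 0xe4, 0x83, 0xbf]

→ t0 |e1|45|25|80|cc|d2|e4|bf|
→ t1 |cc|3a|d2|0c|e4|83|bf|8d|
→ t2 |cc|b9|4c|0c|e4|83|bf|8d|
→ t3 |8d|cc|b9|4c|0c|e4|83|bf|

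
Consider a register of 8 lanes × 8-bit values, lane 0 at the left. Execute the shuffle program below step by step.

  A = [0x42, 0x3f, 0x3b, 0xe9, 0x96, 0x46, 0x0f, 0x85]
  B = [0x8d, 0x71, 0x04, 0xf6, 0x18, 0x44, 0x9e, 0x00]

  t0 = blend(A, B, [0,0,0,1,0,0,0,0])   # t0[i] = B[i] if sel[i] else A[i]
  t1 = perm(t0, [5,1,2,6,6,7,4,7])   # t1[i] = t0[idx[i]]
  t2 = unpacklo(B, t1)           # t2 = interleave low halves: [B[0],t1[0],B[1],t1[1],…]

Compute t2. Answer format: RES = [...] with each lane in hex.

RES = [0x8d, 0x46, 0x71, 0x3f, 0x04, 0x3b, 0xf6, 0x0f]

→ t0 |42|3f|3b|f6|96|46|0f|85|
→ t1 |46|3f|3b|0f|0f|85|96|85|
→ t2 |8d|46|71|3f|04|3b|f6|0f|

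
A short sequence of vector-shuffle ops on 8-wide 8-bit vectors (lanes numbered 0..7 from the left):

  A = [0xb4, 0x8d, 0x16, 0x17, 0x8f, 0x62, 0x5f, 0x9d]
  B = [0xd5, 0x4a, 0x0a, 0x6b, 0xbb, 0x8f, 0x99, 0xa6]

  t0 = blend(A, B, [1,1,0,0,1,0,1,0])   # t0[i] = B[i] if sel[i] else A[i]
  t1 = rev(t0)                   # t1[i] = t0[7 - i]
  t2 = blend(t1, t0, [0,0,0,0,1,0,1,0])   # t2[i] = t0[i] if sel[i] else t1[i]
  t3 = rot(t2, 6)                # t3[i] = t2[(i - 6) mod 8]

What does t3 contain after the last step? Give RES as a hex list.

  t0: d5 4a 16 17 bb 62 99 9d
  t1: 9d 99 62 bb 17 16 4a d5
  t2: 9d 99 62 bb bb 16 99 d5
  t3: 62 bb bb 16 99 d5 9d 99

RES = [0x62, 0xbb, 0xbb, 0x16, 0x99, 0xd5, 0x9d, 0x99]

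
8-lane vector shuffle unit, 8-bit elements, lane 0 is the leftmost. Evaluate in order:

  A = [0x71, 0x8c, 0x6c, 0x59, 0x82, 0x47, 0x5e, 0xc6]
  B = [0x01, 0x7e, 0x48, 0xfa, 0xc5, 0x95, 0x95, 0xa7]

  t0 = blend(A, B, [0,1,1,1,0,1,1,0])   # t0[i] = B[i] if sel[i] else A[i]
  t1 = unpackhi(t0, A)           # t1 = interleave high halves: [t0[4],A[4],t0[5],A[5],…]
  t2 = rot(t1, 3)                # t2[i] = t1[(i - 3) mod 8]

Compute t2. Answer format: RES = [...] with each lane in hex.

RES = [0x5e, 0xc6, 0xc6, 0x82, 0x82, 0x95, 0x47, 0x95]

t0 = [0x71, 0x7e, 0x48, 0xfa, 0x82, 0x95, 0x95, 0xc6]
t1 = [0x82, 0x82, 0x95, 0x47, 0x95, 0x5e, 0xc6, 0xc6]
t2 = [0x5e, 0xc6, 0xc6, 0x82, 0x82, 0x95, 0x47, 0x95]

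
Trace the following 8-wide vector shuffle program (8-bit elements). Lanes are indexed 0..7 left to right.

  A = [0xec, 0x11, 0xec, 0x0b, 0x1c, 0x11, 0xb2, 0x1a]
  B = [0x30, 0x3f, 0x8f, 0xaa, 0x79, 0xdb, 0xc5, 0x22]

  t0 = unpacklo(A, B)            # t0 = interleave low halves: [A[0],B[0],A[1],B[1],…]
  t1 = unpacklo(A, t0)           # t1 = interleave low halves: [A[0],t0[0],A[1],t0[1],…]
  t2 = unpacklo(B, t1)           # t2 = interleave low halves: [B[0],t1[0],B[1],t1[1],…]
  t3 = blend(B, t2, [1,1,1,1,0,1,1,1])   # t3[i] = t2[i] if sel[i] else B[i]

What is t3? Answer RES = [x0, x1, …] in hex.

→ t0 |ec|30|11|3f|ec|8f|0b|aa|
→ t1 |ec|ec|11|30|ec|11|0b|3f|
→ t2 |30|ec|3f|ec|8f|11|aa|30|
→ t3 |30|ec|3f|ec|79|11|aa|30|

RES = [ 0x30  0xec  0x3f  0xec  0x79  0x11  0xaa  0x30 ]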